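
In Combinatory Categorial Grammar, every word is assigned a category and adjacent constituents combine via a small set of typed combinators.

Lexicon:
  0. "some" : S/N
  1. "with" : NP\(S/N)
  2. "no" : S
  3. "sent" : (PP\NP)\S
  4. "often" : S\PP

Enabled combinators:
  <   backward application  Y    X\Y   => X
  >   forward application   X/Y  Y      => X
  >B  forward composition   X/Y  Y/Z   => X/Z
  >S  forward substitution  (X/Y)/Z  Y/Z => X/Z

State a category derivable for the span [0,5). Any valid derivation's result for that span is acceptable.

[0,5] S   <
  [0,4] PP   <
    [0,2] NP   <
      [0,1] "some" : S/N
      [1,2] "with" : NP\(S/N)
    [2,4] PP\NP   <
      [2,3] "no" : S
      [3,4] "sent" : (PP\NP)\S
  [4,5] "often" : S\PP

S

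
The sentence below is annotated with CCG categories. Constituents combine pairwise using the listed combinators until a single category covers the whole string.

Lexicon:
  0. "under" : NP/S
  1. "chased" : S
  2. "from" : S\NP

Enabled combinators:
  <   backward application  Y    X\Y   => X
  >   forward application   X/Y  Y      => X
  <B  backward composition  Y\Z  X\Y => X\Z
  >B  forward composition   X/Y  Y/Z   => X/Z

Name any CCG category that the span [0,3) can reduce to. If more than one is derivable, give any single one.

S

[0,3] S   <
  [0,2] NP   >
    [0,1] "under" : NP/S
    [1,2] "chased" : S
  [2,3] "from" : S\NP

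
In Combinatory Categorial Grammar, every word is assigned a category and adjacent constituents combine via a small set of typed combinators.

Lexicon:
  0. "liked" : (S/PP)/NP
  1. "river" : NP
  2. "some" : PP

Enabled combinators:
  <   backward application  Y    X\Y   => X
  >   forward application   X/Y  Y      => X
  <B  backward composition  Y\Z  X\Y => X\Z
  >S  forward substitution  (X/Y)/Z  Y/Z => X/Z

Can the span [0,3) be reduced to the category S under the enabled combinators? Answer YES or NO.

[0,3] S   >
  [0,2] S/PP   >
    [0,1] "liked" : (S/PP)/NP
    [1,2] "river" : NP
  [2,3] "some" : PP

YES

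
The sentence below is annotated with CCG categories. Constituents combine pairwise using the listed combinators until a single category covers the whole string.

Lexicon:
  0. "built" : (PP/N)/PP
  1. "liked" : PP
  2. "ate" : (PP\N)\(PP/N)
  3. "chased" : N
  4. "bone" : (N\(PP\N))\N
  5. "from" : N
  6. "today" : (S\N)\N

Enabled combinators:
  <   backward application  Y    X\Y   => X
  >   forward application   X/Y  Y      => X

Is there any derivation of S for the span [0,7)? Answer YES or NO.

[0,7] S   <
  [0,5] N   <
    [0,3] PP\N   <
      [0,2] PP/N   >
        [0,1] "built" : (PP/N)/PP
        [1,2] "liked" : PP
      [2,3] "ate" : (PP\N)\(PP/N)
    [3,5] N\(PP\N)   <
      [3,4] "chased" : N
      [4,5] "bone" : (N\(PP\N))\N
  [5,7] S\N   <
    [5,6] "from" : N
    [6,7] "today" : (S\N)\N

YES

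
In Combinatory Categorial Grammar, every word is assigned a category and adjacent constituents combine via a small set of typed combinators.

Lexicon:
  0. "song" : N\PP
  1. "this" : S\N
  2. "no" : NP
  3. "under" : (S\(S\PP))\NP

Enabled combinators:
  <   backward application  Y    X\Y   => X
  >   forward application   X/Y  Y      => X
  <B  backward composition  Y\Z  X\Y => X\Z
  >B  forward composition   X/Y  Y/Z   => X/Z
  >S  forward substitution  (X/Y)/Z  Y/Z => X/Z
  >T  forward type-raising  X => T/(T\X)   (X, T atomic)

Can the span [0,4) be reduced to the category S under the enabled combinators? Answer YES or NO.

YES

[0,4] S   <
  [0,2] S\PP   <B
    [0,1] "song" : N\PP
    [1,2] "this" : S\N
  [2,4] S\(S\PP)   <
    [2,3] "no" : NP
    [3,4] "under" : (S\(S\PP))\NP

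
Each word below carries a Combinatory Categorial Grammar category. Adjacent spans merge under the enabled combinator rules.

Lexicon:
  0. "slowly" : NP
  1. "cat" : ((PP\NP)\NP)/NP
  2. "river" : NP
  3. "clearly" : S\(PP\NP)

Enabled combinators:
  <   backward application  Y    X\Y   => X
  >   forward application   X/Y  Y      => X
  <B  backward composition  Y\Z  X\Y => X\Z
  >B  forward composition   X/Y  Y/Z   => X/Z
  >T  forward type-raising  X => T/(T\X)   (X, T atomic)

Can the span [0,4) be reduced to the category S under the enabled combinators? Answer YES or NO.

[0,4] S   <
  [0,3] PP\NP   <
    [0,1] "slowly" : NP
    [1,3] (PP\NP)\NP   >
      [1,2] "cat" : ((PP\NP)\NP)/NP
      [2,3] "river" : NP
  [3,4] "clearly" : S\(PP\NP)

YES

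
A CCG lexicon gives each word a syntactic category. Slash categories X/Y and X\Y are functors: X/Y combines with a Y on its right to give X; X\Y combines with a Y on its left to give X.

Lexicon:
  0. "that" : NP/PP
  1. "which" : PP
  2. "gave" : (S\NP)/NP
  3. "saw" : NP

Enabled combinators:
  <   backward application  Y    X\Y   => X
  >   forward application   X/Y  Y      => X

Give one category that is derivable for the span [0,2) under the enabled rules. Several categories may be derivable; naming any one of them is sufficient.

[0,4] S   <
  [0,2] NP   >
    [0,1] "that" : NP/PP
    [1,2] "which" : PP
  [2,4] S\NP   >
    [2,3] "gave" : (S\NP)/NP
    [3,4] "saw" : NP

NP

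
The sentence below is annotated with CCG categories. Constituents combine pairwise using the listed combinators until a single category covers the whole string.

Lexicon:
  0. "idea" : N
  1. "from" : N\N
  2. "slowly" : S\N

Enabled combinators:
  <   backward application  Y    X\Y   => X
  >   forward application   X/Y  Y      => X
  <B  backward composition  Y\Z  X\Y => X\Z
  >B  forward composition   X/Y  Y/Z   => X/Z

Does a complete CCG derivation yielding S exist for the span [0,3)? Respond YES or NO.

YES

[0,3] S   <
  [0,1] "idea" : N
  [1,3] S\N   <B
    [1,2] "from" : N\N
    [2,3] "slowly" : S\N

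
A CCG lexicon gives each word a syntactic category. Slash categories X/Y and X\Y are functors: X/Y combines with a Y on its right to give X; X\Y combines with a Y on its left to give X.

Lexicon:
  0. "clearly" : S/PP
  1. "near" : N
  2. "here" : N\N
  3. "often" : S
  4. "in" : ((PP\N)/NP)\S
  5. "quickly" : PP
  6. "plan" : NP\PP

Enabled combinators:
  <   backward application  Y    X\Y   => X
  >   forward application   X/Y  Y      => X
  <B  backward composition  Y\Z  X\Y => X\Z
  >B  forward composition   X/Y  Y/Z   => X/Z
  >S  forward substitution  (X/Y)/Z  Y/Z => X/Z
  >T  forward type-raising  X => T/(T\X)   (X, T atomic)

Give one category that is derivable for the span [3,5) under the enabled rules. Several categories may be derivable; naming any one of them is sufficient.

[0,7] S   >
  [0,1] "clearly" : S/PP
  [1,7] PP   <
    [1,2] "near" : N
    [2,7] PP\N   <B
      [2,3] "here" : N\N
      [3,7] PP\N   >
        [3,5] (PP\N)/NP   <
          [3,4] "often" : S
          [4,5] "in" : ((PP\N)/NP)\S
        [5,7] NP   >
          [5,6] NP/(NP\PP)   >T
            [5,6] "quickly" : PP
          [6,7] "plan" : NP\PP

(PP\N)/NP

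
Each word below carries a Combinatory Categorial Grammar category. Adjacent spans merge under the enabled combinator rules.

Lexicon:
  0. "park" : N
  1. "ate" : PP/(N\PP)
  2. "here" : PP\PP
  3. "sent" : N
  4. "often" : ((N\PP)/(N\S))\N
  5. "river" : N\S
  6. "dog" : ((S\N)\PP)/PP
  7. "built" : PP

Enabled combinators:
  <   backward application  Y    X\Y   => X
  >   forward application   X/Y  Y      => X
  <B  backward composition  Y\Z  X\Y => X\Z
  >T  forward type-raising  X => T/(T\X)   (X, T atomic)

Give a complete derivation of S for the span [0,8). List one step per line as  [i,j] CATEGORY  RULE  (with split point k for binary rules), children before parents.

[0,1] N  lex  "park"
[1,2] PP/(N\PP)  lex  "ate"
[2,3] PP\PP  lex  "here"
[3,4] N  lex  "sent"
[4,5] ((N\PP)/(N\S))\N  lex  "often"
[3,5] (N\PP)/(N\S)  <  k=4
[5,6] N\S  lex  "river"
[3,6] N\PP  >  k=5
[2,6] N\PP  <B  k=3
[1,6] PP  >  k=2
[6,7] ((S\N)\PP)/PP  lex  "dog"
[7,8] PP  lex  "built"
[6,8] (S\N)\PP  >  k=7
[1,8] S\N  <  k=6
[0,8] S  <  k=1

[0,8] S   <
  [0,1] "park" : N
  [1,8] S\N   <
    [1,6] PP   >
      [1,2] "ate" : PP/(N\PP)
      [2,6] N\PP   <B
        [2,3] "here" : PP\PP
        [3,6] N\PP   >
          [3,5] (N\PP)/(N\S)   <
            [3,4] "sent" : N
            [4,5] "often" : ((N\PP)/(N\S))\N
          [5,6] "river" : N\S
    [6,8] (S\N)\PP   >
      [6,7] "dog" : ((S\N)\PP)/PP
      [7,8] "built" : PP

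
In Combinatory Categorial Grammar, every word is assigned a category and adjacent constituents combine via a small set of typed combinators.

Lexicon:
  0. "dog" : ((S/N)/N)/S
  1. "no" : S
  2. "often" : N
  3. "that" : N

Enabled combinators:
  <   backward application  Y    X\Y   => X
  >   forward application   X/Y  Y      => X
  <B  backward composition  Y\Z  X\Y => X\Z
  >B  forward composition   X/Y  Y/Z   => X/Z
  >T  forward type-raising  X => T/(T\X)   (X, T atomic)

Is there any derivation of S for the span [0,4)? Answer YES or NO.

YES

[0,4] S   >
  [0,3] S/N   >
    [0,2] (S/N)/N   >
      [0,1] "dog" : ((S/N)/N)/S
      [1,2] "no" : S
    [2,3] "often" : N
  [3,4] "that" : N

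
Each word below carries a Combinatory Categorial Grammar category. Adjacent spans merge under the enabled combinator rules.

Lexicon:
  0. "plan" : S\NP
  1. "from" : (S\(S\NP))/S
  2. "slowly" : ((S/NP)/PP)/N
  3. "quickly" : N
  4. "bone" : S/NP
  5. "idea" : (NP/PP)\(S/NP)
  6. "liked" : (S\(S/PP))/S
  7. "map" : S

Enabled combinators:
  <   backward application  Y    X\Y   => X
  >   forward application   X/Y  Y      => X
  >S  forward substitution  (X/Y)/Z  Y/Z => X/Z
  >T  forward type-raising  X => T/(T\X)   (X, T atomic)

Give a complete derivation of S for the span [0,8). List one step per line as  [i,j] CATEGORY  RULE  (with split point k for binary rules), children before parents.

[0,1] S\NP  lex  "plan"
[1,2] (S\(S\NP))/S  lex  "from"
[2,3] ((S/NP)/PP)/N  lex  "slowly"
[3,4] N  lex  "quickly"
[2,4] (S/NP)/PP  >  k=3
[4,5] S/NP  lex  "bone"
[5,6] (NP/PP)\(S/NP)  lex  "idea"
[4,6] NP/PP  <  k=5
[2,6] S/PP  >S  k=4
[6,7] (S\(S/PP))/S  lex  "liked"
[7,8] S  lex  "map"
[6,8] S\(S/PP)  >  k=7
[2,8] S  <  k=6
[1,8] S\(S\NP)  >  k=2
[0,8] S  <  k=1

[0,8] S   <
  [0,1] "plan" : S\NP
  [1,8] S\(S\NP)   >
    [1,2] "from" : (S\(S\NP))/S
    [2,8] S   <
      [2,6] S/PP   >S
        [2,4] (S/NP)/PP   >
          [2,3] "slowly" : ((S/NP)/PP)/N
          [3,4] "quickly" : N
        [4,6] NP/PP   <
          [4,5] "bone" : S/NP
          [5,6] "idea" : (NP/PP)\(S/NP)
      [6,8] S\(S/PP)   >
        [6,7] "liked" : (S\(S/PP))/S
        [7,8] "map" : S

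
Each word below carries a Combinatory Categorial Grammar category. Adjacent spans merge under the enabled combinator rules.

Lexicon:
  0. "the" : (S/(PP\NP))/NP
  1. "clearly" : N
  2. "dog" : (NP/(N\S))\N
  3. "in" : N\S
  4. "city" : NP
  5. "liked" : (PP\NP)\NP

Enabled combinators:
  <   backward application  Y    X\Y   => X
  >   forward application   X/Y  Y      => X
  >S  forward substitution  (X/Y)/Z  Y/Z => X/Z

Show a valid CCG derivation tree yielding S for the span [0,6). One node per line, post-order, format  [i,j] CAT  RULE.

[0,6] S   >
  [0,4] S/(PP\NP)   >
    [0,1] "the" : (S/(PP\NP))/NP
    [1,4] NP   >
      [1,3] NP/(N\S)   <
        [1,2] "clearly" : N
        [2,3] "dog" : (NP/(N\S))\N
      [3,4] "in" : N\S
  [4,6] PP\NP   <
    [4,5] "city" : NP
    [5,6] "liked" : (PP\NP)\NP

[0,1] (S/(PP\NP))/NP  lex  "the"
[1,2] N  lex  "clearly"
[2,3] (NP/(N\S))\N  lex  "dog"
[1,3] NP/(N\S)  <  k=2
[3,4] N\S  lex  "in"
[1,4] NP  >  k=3
[0,4] S/(PP\NP)  >  k=1
[4,5] NP  lex  "city"
[5,6] (PP\NP)\NP  lex  "liked"
[4,6] PP\NP  <  k=5
[0,6] S  >  k=4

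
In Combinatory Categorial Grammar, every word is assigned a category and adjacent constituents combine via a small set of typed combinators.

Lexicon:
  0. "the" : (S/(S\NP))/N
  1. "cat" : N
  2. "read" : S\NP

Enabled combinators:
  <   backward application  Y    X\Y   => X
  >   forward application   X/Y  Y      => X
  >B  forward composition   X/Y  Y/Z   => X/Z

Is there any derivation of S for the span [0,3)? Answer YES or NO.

YES

[0,3] S   >
  [0,2] S/(S\NP)   >
    [0,1] "the" : (S/(S\NP))/N
    [1,2] "cat" : N
  [2,3] "read" : S\NP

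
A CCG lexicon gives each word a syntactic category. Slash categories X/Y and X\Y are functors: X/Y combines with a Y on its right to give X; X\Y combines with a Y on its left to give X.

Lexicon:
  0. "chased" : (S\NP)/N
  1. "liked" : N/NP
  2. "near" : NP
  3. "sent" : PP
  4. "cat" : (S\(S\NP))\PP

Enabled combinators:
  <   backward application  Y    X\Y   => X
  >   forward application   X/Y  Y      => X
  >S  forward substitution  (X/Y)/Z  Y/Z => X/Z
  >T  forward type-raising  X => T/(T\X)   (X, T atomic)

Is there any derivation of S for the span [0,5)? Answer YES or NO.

YES

[0,5] S   <
  [0,3] S\NP   >
    [0,1] "chased" : (S\NP)/N
    [1,3] N   >
      [1,2] "liked" : N/NP
      [2,3] "near" : NP
  [3,5] S\(S\NP)   <
    [3,4] "sent" : PP
    [4,5] "cat" : (S\(S\NP))\PP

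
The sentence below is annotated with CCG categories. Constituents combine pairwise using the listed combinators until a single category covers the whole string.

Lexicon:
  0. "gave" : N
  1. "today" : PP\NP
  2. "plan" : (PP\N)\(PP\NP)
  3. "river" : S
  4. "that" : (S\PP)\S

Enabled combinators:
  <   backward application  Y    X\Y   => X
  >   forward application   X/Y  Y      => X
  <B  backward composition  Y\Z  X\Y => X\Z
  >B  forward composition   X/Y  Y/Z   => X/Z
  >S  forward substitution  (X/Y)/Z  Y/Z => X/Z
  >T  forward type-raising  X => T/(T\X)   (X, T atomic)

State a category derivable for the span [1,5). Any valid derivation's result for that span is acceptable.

S\N

[0,5] S   >
  [0,1] S/(S\N)   >T
    [0,1] "gave" : N
  [1,5] S\N   <B
    [1,3] PP\N   <
      [1,2] "today" : PP\NP
      [2,3] "plan" : (PP\N)\(PP\NP)
    [3,5] S\PP   <
      [3,4] "river" : S
      [4,5] "that" : (S\PP)\S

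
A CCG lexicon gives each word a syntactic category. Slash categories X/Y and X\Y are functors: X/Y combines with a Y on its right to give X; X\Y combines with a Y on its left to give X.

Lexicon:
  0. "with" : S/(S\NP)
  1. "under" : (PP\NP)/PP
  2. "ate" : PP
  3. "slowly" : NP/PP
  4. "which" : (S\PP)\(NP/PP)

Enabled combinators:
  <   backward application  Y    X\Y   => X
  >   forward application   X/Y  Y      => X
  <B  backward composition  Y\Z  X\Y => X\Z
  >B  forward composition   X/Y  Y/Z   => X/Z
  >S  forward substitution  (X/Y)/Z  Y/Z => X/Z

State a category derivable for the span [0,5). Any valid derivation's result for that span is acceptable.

S

[0,5] S   >
  [0,1] "with" : S/(S\NP)
  [1,5] S\NP   <B
    [1,3] PP\NP   >
      [1,2] "under" : (PP\NP)/PP
      [2,3] "ate" : PP
    [3,5] S\PP   <
      [3,4] "slowly" : NP/PP
      [4,5] "which" : (S\PP)\(NP/PP)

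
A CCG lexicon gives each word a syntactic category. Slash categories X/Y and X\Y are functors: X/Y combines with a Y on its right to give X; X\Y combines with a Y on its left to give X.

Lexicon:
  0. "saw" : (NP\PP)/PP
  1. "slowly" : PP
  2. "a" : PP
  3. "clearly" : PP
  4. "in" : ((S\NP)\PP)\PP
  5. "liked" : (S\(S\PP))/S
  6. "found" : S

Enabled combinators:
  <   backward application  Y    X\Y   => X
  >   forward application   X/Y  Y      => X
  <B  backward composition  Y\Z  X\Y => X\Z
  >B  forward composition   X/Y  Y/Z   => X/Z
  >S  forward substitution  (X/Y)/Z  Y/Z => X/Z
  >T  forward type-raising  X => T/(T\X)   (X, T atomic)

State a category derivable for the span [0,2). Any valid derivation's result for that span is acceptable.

[0,7] S   <
  [0,5] S\PP   <B
    [0,2] NP\PP   >
      [0,1] "saw" : (NP\PP)/PP
      [1,2] "slowly" : PP
    [2,5] S\NP   <
      [2,3] "a" : PP
      [3,5] (S\NP)\PP   <
        [3,4] "clearly" : PP
        [4,5] "in" : ((S\NP)\PP)\PP
  [5,7] S\(S\PP)   >
    [5,6] "liked" : (S\(S\PP))/S
    [6,7] "found" : S

NP\PP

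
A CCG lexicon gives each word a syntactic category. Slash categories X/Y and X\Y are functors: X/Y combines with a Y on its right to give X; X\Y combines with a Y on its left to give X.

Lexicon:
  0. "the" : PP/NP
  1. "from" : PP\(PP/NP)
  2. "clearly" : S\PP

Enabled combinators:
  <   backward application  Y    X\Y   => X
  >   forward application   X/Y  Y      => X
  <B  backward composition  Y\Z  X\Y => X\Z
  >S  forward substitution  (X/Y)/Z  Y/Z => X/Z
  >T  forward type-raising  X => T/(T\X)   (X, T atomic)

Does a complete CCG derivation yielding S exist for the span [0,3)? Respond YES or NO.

YES

[0,3] S   <
  [0,2] PP   <
    [0,1] "the" : PP/NP
    [1,2] "from" : PP\(PP/NP)
  [2,3] "clearly" : S\PP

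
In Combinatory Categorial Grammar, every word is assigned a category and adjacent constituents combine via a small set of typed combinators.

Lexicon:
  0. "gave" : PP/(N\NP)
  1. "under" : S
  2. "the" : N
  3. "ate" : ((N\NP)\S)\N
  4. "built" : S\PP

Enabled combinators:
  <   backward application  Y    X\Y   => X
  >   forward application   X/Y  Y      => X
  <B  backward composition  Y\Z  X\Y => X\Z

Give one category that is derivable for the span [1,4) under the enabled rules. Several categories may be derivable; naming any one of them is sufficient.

[0,5] S   <
  [0,4] PP   >
    [0,1] "gave" : PP/(N\NP)
    [1,4] N\NP   <
      [1,2] "under" : S
      [2,4] (N\NP)\S   <
        [2,3] "the" : N
        [3,4] "ate" : ((N\NP)\S)\N
  [4,5] "built" : S\PP

N\NP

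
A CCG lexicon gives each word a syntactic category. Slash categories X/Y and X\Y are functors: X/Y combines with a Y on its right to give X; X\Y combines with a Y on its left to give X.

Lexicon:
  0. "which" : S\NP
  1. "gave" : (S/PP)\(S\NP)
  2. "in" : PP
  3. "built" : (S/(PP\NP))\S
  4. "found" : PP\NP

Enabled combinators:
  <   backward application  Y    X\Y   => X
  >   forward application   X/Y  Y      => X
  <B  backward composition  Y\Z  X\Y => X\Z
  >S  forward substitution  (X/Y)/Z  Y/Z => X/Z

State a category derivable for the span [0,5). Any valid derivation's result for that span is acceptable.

S

[0,5] S   >
  [0,4] S/(PP\NP)   <
    [0,3] S   >
      [0,2] S/PP   <
        [0,1] "which" : S\NP
        [1,2] "gave" : (S/PP)\(S\NP)
      [2,3] "in" : PP
    [3,4] "built" : (S/(PP\NP))\S
  [4,5] "found" : PP\NP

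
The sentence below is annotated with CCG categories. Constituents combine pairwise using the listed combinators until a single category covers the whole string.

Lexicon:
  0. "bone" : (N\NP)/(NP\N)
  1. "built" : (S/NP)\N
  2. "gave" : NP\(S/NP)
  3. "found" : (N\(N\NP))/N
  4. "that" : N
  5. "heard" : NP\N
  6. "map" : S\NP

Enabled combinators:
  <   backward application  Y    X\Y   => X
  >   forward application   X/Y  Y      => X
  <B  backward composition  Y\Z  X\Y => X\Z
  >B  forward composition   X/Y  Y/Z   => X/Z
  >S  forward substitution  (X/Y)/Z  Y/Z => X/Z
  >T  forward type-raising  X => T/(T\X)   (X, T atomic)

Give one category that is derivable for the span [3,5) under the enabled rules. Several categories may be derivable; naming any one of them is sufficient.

[0,7] S   <
  [0,5] N   <
    [0,3] N\NP   >
      [0,1] "bone" : (N\NP)/(NP\N)
      [1,3] NP\N   <B
        [1,2] "built" : (S/NP)\N
        [2,3] "gave" : NP\(S/NP)
    [3,5] N\(N\NP)   >
      [3,4] "found" : (N\(N\NP))/N
      [4,5] "that" : N
  [5,7] S\N   <B
    [5,6] "heard" : NP\N
    [6,7] "map" : S\NP

N\(N\NP)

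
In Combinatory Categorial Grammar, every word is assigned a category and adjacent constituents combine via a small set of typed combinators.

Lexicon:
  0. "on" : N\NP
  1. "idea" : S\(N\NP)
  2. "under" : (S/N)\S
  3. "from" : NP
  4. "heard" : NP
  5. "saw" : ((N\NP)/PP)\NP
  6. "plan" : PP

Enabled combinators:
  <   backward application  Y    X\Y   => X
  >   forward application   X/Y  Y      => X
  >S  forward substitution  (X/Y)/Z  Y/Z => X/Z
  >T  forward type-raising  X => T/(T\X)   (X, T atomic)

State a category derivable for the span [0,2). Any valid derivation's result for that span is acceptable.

S

[0,7] S   >
  [0,3] S/N   <
    [0,2] S   <
      [0,1] "on" : N\NP
      [1,2] "idea" : S\(N\NP)
    [2,3] "under" : (S/N)\S
  [3,7] N   <
    [3,4] "from" : NP
    [4,7] N\NP   >
      [4,6] (N\NP)/PP   <
        [4,5] "heard" : NP
        [5,6] "saw" : ((N\NP)/PP)\NP
      [6,7] "plan" : PP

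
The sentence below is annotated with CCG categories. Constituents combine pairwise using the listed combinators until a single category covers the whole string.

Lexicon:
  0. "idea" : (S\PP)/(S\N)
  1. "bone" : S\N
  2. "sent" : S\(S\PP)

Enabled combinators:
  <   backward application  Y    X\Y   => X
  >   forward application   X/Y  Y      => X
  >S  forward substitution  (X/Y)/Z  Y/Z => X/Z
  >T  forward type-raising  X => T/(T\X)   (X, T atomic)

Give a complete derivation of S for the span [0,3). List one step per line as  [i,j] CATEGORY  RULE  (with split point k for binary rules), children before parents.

[0,3] S   <
  [0,2] S\PP   >
    [0,1] "idea" : (S\PP)/(S\N)
    [1,2] "bone" : S\N
  [2,3] "sent" : S\(S\PP)

[0,1] (S\PP)/(S\N)  lex  "idea"
[1,2] S\N  lex  "bone"
[0,2] S\PP  >  k=1
[2,3] S\(S\PP)  lex  "sent"
[0,3] S  <  k=2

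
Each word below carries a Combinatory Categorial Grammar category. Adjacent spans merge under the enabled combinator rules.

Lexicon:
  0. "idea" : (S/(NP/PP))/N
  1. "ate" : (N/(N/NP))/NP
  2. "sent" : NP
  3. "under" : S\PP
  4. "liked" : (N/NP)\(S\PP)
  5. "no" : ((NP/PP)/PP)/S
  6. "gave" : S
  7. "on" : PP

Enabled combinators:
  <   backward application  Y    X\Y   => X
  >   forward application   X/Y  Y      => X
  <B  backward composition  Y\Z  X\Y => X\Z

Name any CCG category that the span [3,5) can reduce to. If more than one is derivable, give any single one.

[0,8] S   >
  [0,5] S/(NP/PP)   >
    [0,1] "idea" : (S/(NP/PP))/N
    [1,5] N   >
      [1,3] N/(N/NP)   >
        [1,2] "ate" : (N/(N/NP))/NP
        [2,3] "sent" : NP
      [3,5] N/NP   <
        [3,4] "under" : S\PP
        [4,5] "liked" : (N/NP)\(S\PP)
  [5,8] NP/PP   >
    [5,7] (NP/PP)/PP   >
      [5,6] "no" : ((NP/PP)/PP)/S
      [6,7] "gave" : S
    [7,8] "on" : PP

N/NP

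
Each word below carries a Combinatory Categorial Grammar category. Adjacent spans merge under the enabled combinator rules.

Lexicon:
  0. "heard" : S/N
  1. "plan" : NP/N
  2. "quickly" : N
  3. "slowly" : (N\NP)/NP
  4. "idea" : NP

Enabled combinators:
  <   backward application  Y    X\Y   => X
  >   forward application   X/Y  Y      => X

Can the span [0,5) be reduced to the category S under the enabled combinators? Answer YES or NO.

YES

[0,5] S   >
  [0,1] "heard" : S/N
  [1,5] N   <
    [1,3] NP   >
      [1,2] "plan" : NP/N
      [2,3] "quickly" : N
    [3,5] N\NP   >
      [3,4] "slowly" : (N\NP)/NP
      [4,5] "idea" : NP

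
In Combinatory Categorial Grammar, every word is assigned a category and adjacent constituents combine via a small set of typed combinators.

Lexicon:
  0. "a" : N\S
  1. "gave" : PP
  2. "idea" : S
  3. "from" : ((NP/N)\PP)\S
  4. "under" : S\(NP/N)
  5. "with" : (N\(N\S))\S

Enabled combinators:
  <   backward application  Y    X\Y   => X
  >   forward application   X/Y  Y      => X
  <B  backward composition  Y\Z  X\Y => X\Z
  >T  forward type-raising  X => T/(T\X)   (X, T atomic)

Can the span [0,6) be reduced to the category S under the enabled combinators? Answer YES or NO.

NO

N\S PP S ((NP/N)\PP)\S S\(NP/N) (N\(N\S))\S
CKY chart[0,6] = {N, N/(N\N), NP/(NP\N), PP/(PP\N), S/(S\N)}; S ∉ chart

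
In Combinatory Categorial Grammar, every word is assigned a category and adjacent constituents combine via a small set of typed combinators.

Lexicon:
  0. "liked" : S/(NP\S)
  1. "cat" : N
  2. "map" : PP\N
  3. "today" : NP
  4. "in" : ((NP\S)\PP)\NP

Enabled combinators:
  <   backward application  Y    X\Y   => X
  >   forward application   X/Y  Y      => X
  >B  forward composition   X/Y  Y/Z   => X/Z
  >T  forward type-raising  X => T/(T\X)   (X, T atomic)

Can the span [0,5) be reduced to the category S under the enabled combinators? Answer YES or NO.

[0,5] S   >
  [0,1] "liked" : S/(NP\S)
  [1,5] NP\S   <
    [1,3] PP   >
      [1,2] PP/(PP\N)   >T
        [1,2] "cat" : N
      [2,3] "map" : PP\N
    [3,5] (NP\S)\PP   <
      [3,4] "today" : NP
      [4,5] "in" : ((NP\S)\PP)\NP

YES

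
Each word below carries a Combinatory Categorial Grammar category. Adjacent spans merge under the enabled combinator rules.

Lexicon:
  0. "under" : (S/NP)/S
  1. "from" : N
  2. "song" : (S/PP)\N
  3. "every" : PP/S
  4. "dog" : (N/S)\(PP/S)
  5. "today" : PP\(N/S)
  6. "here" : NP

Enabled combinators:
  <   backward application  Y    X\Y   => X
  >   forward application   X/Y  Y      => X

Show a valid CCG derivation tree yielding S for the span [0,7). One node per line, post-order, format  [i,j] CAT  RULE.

[0,1] (S/NP)/S  lex  "under"
[1,2] N  lex  "from"
[2,3] (S/PP)\N  lex  "song"
[1,3] S/PP  <  k=2
[3,4] PP/S  lex  "every"
[4,5] (N/S)\(PP/S)  lex  "dog"
[3,5] N/S  <  k=4
[5,6] PP\(N/S)  lex  "today"
[3,6] PP  <  k=5
[1,6] S  >  k=3
[0,6] S/NP  >  k=1
[6,7] NP  lex  "here"
[0,7] S  >  k=6

[0,7] S   >
  [0,6] S/NP   >
    [0,1] "under" : (S/NP)/S
    [1,6] S   >
      [1,3] S/PP   <
        [1,2] "from" : N
        [2,3] "song" : (S/PP)\N
      [3,6] PP   <
        [3,5] N/S   <
          [3,4] "every" : PP/S
          [4,5] "dog" : (N/S)\(PP/S)
        [5,6] "today" : PP\(N/S)
  [6,7] "here" : NP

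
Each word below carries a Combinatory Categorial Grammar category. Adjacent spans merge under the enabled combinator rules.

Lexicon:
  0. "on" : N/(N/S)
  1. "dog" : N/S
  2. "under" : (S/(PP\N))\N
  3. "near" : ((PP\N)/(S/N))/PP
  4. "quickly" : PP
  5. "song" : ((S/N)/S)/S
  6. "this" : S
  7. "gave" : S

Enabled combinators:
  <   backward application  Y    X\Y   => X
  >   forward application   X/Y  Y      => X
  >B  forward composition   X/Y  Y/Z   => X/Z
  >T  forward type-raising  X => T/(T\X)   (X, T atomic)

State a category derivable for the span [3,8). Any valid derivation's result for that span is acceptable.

[0,8] S   >
  [0,3] S/(PP\N)   <
    [0,2] N   >
      [0,1] "on" : N/(N/S)
      [1,2] "dog" : N/S
    [2,3] "under" : (S/(PP\N))\N
  [3,8] PP\N   >
    [3,5] (PP\N)/(S/N)   >
      [3,4] "near" : ((PP\N)/(S/N))/PP
      [4,5] "quickly" : PP
    [5,8] S/N   >
      [5,7] (S/N)/S   >
        [5,6] "song" : ((S/N)/S)/S
        [6,7] "this" : S
      [7,8] "gave" : S

PP\N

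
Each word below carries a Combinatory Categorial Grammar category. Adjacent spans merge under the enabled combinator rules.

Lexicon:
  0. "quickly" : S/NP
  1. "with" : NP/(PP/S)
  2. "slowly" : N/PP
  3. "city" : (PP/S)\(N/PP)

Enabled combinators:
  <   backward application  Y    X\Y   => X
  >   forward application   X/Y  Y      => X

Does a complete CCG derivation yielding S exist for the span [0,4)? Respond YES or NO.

YES

[0,4] S   >
  [0,1] "quickly" : S/NP
  [1,4] NP   >
    [1,2] "with" : NP/(PP/S)
    [2,4] PP/S   <
      [2,3] "slowly" : N/PP
      [3,4] "city" : (PP/S)\(N/PP)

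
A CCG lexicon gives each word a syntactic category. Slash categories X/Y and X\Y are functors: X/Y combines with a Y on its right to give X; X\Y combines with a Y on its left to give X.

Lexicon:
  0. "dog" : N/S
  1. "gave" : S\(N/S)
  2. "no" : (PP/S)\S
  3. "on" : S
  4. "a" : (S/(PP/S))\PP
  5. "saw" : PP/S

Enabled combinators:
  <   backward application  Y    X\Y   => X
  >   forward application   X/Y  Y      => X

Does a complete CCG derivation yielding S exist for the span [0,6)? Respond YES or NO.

[0,6] S   >
  [0,5] S/(PP/S)   <
    [0,4] PP   >
      [0,3] PP/S   <
        [0,2] S   <
          [0,1] "dog" : N/S
          [1,2] "gave" : S\(N/S)
        [2,3] "no" : (PP/S)\S
      [3,4] "on" : S
    [4,5] "a" : (S/(PP/S))\PP
  [5,6] "saw" : PP/S

YES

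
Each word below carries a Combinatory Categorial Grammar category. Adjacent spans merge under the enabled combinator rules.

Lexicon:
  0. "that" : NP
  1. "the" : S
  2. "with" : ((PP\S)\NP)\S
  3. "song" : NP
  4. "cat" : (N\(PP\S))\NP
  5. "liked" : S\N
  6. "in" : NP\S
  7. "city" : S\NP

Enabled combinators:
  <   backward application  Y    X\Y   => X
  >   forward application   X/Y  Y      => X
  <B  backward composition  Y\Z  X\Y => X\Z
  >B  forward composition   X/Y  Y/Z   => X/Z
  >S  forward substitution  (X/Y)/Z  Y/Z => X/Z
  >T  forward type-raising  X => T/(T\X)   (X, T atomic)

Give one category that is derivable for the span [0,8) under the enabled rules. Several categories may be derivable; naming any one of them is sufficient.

[0,8] S   <
  [0,5] N   <
    [0,1] "that" : NP
    [1,5] N\NP   <B
      [1,3] (PP\S)\NP   <
        [1,2] "the" : S
        [2,3] "with" : ((PP\S)\NP)\S
      [3,5] N\(PP\S)   <
        [3,4] "song" : NP
        [4,5] "cat" : (N\(PP\S))\NP
  [5,8] S\N   <B
    [5,7] NP\N   <B
      [5,6] "liked" : S\N
      [6,7] "in" : NP\S
    [7,8] "city" : S\NP

S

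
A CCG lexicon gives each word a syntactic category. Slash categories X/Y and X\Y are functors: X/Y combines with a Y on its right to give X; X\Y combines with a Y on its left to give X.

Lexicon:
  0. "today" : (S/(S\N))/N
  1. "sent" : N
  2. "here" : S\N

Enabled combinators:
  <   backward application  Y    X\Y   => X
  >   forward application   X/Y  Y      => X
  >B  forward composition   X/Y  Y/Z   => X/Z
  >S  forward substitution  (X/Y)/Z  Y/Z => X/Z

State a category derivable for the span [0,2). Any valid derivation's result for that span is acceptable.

S/(S\N)

[0,3] S   >
  [0,2] S/(S\N)   >
    [0,1] "today" : (S/(S\N))/N
    [1,2] "sent" : N
  [2,3] "here" : S\N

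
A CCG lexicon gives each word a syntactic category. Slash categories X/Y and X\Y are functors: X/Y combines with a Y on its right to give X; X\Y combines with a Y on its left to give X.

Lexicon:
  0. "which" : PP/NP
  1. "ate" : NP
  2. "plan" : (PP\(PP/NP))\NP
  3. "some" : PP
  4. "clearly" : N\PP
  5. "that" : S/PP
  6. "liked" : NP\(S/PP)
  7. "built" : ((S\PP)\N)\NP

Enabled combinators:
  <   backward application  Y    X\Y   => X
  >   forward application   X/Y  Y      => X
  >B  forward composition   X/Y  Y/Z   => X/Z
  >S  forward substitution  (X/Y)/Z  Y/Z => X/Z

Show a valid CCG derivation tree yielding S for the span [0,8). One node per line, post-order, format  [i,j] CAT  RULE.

[0,8] S   <
  [0,3] PP   <
    [0,1] "which" : PP/NP
    [1,3] PP\(PP/NP)   <
      [1,2] "ate" : NP
      [2,3] "plan" : (PP\(PP/NP))\NP
  [3,8] S\PP   <
    [3,5] N   <
      [3,4] "some" : PP
      [4,5] "clearly" : N\PP
    [5,8] (S\PP)\N   <
      [5,7] NP   <
        [5,6] "that" : S/PP
        [6,7] "liked" : NP\(S/PP)
      [7,8] "built" : ((S\PP)\N)\NP

[0,1] PP/NP  lex  "which"
[1,2] NP  lex  "ate"
[2,3] (PP\(PP/NP))\NP  lex  "plan"
[1,3] PP\(PP/NP)  <  k=2
[0,3] PP  <  k=1
[3,4] PP  lex  "some"
[4,5] N\PP  lex  "clearly"
[3,5] N  <  k=4
[5,6] S/PP  lex  "that"
[6,7] NP\(S/PP)  lex  "liked"
[5,7] NP  <  k=6
[7,8] ((S\PP)\N)\NP  lex  "built"
[5,8] (S\PP)\N  <  k=7
[3,8] S\PP  <  k=5
[0,8] S  <  k=3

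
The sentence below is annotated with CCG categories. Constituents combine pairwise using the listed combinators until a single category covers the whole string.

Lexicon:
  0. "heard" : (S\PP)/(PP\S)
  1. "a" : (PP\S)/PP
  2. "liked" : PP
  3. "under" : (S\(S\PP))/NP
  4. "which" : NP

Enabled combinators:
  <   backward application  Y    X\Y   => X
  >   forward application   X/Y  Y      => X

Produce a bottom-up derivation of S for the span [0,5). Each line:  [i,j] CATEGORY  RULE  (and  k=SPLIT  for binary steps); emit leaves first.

[0,5] S   <
  [0,3] S\PP   >
    [0,1] "heard" : (S\PP)/(PP\S)
    [1,3] PP\S   >
      [1,2] "a" : (PP\S)/PP
      [2,3] "liked" : PP
  [3,5] S\(S\PP)   >
    [3,4] "under" : (S\(S\PP))/NP
    [4,5] "which" : NP

[0,1] (S\PP)/(PP\S)  lex  "heard"
[1,2] (PP\S)/PP  lex  "a"
[2,3] PP  lex  "liked"
[1,3] PP\S  >  k=2
[0,3] S\PP  >  k=1
[3,4] (S\(S\PP))/NP  lex  "under"
[4,5] NP  lex  "which"
[3,5] S\(S\PP)  >  k=4
[0,5] S  <  k=3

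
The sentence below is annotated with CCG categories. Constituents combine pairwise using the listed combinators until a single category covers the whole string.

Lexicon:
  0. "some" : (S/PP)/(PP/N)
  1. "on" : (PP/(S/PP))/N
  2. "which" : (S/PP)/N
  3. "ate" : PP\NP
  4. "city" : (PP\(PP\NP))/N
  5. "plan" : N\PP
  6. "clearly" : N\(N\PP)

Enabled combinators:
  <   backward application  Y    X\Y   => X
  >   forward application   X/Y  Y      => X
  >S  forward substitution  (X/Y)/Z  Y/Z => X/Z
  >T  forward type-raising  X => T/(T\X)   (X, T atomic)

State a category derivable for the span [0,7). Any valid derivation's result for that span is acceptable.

S

[0,7] S   >
  [0,3] S/PP   >
    [0,1] "some" : (S/PP)/(PP/N)
    [1,3] PP/N   >S
      [1,2] "on" : (PP/(S/PP))/N
      [2,3] "which" : (S/PP)/N
  [3,7] PP   <
    [3,4] "ate" : PP\NP
    [4,7] PP\(PP\NP)   >
      [4,5] "city" : (PP\(PP\NP))/N
      [5,7] N   <
        [5,6] "plan" : N\PP
        [6,7] "clearly" : N\(N\PP)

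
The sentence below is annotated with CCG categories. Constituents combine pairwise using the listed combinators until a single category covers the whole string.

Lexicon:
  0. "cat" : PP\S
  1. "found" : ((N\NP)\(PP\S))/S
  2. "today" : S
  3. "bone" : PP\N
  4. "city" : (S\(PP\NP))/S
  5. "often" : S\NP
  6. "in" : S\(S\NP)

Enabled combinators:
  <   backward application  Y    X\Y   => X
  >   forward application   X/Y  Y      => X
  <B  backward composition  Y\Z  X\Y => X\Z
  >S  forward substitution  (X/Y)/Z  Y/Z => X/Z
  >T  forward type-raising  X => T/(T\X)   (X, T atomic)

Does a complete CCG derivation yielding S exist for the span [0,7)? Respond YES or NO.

[0,7] S   <
  [0,4] PP\NP   <B
    [0,3] N\NP   <
      [0,1] "cat" : PP\S
      [1,3] (N\NP)\(PP\S)   >
        [1,2] "found" : ((N\NP)\(PP\S))/S
        [2,3] "today" : S
    [3,4] "bone" : PP\N
  [4,7] S\(PP\NP)   >
    [4,5] "city" : (S\(PP\NP))/S
    [5,7] S   <
      [5,6] "often" : S\NP
      [6,7] "in" : S\(S\NP)

YES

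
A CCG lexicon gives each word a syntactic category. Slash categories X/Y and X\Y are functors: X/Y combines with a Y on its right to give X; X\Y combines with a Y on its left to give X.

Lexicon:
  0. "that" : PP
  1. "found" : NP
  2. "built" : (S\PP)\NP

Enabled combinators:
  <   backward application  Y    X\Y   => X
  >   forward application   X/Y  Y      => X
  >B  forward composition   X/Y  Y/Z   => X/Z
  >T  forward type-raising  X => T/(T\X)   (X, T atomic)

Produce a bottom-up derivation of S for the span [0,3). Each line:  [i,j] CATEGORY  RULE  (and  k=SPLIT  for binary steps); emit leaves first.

[0,1] PP  lex  "that"
[1,2] NP  lex  "found"
[2,3] (S\PP)\NP  lex  "built"
[1,3] S\PP  <  k=2
[0,3] S  <  k=1

[0,3] S   <
  [0,1] "that" : PP
  [1,3] S\PP   <
    [1,2] "found" : NP
    [2,3] "built" : (S\PP)\NP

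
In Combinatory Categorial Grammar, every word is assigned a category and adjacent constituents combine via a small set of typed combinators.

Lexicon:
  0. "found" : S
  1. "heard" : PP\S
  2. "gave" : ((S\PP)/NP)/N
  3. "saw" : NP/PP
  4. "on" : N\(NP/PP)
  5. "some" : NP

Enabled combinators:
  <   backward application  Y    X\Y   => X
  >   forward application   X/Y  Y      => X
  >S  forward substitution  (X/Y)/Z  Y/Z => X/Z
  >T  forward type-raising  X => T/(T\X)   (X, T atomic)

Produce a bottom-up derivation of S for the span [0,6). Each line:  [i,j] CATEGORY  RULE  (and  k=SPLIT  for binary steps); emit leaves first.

[0,6] S   <
  [0,2] PP   >
    [0,1] PP/(PP\S)   >T
      [0,1] "found" : S
    [1,2] "heard" : PP\S
  [2,6] S\PP   >
    [2,5] (S\PP)/NP   >
      [2,3] "gave" : ((S\PP)/NP)/N
      [3,5] N   <
        [3,4] "saw" : NP/PP
        [4,5] "on" : N\(NP/PP)
    [5,6] "some" : NP

[0,1] S  lex  "found"
[0,1] PP/(PP\S)  >T
[1,2] PP\S  lex  "heard"
[0,2] PP  >  k=1
[2,3] ((S\PP)/NP)/N  lex  "gave"
[3,4] NP/PP  lex  "saw"
[4,5] N\(NP/PP)  lex  "on"
[3,5] N  <  k=4
[2,5] (S\PP)/NP  >  k=3
[5,6] NP  lex  "some"
[2,6] S\PP  >  k=5
[0,6] S  <  k=2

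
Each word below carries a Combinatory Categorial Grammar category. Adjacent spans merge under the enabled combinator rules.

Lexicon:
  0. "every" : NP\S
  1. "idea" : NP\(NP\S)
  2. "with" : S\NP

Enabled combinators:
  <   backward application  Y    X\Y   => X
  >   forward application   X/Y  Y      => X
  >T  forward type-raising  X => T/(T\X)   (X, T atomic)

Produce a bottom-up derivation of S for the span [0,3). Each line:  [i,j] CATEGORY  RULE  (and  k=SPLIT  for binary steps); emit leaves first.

[0,3] S   <
  [0,2] NP   <
    [0,1] "every" : NP\S
    [1,2] "idea" : NP\(NP\S)
  [2,3] "with" : S\NP

[0,1] NP\S  lex  "every"
[1,2] NP\(NP\S)  lex  "idea"
[0,2] NP  <  k=1
[2,3] S\NP  lex  "with"
[0,3] S  <  k=2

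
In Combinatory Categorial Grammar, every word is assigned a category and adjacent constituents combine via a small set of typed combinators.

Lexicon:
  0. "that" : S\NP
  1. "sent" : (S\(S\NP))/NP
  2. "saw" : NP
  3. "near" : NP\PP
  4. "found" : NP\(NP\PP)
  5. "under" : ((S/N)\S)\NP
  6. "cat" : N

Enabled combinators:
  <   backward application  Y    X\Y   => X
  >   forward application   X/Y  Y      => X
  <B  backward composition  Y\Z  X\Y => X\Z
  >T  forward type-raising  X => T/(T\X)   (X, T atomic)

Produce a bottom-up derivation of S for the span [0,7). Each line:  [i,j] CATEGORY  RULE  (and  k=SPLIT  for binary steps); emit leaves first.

[0,1] S\NP  lex  "that"
[1,2] (S\(S\NP))/NP  lex  "sent"
[2,3] NP  lex  "saw"
[1,3] S\(S\NP)  >  k=2
[0,3] S  <  k=1
[3,4] NP\PP  lex  "near"
[4,5] NP\(NP\PP)  lex  "found"
[3,5] NP  <  k=4
[5,6] ((S/N)\S)\NP  lex  "under"
[3,6] (S/N)\S  <  k=5
[0,6] S/N  <  k=3
[6,7] N  lex  "cat"
[0,7] S  >  k=6

[0,7] S   >
  [0,6] S/N   <
    [0,3] S   <
      [0,1] "that" : S\NP
      [1,3] S\(S\NP)   >
        [1,2] "sent" : (S\(S\NP))/NP
        [2,3] "saw" : NP
    [3,6] (S/N)\S   <
      [3,5] NP   <
        [3,4] "near" : NP\PP
        [4,5] "found" : NP\(NP\PP)
      [5,6] "under" : ((S/N)\S)\NP
  [6,7] "cat" : N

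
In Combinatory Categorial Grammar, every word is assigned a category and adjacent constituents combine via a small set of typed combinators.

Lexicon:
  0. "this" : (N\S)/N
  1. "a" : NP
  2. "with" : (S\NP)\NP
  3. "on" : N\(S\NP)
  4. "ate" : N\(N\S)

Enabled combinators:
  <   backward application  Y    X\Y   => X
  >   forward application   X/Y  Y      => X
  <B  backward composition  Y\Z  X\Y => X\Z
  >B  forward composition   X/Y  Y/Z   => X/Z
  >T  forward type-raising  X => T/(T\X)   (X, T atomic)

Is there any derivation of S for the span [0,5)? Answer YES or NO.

NO

(N\S)/N NP (S\NP)\NP N\(S\NP) N\(N\S)
CKY chart[0,5] = {N, N/(N\N), NP/(NP\N), PP/(PP\N), S/(S\N)}; S ∉ chart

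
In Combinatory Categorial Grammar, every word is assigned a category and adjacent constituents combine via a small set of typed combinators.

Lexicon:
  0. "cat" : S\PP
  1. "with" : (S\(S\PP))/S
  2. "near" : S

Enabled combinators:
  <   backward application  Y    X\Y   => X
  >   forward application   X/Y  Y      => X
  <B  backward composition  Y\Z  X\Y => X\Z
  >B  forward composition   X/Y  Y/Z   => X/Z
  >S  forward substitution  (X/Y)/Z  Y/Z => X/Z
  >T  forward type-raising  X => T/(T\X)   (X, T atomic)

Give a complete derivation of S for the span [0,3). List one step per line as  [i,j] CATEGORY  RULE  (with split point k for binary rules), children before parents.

[0,3] S   <
  [0,1] "cat" : S\PP
  [1,3] S\(S\PP)   >
    [1,2] "with" : (S\(S\PP))/S
    [2,3] "near" : S

[0,1] S\PP  lex  "cat"
[1,2] (S\(S\PP))/S  lex  "with"
[2,3] S  lex  "near"
[1,3] S\(S\PP)  >  k=2
[0,3] S  <  k=1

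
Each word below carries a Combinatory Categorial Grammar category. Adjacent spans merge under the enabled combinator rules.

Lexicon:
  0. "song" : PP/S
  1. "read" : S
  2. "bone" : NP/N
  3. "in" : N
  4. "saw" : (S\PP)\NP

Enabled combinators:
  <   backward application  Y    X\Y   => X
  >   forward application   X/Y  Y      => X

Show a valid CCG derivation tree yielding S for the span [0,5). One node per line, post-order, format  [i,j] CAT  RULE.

[0,1] PP/S  lex  "song"
[1,2] S  lex  "read"
[0,2] PP  >  k=1
[2,3] NP/N  lex  "bone"
[3,4] N  lex  "in"
[2,4] NP  >  k=3
[4,5] (S\PP)\NP  lex  "saw"
[2,5] S\PP  <  k=4
[0,5] S  <  k=2

[0,5] S   <
  [0,2] PP   >
    [0,1] "song" : PP/S
    [1,2] "read" : S
  [2,5] S\PP   <
    [2,4] NP   >
      [2,3] "bone" : NP/N
      [3,4] "in" : N
    [4,5] "saw" : (S\PP)\NP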